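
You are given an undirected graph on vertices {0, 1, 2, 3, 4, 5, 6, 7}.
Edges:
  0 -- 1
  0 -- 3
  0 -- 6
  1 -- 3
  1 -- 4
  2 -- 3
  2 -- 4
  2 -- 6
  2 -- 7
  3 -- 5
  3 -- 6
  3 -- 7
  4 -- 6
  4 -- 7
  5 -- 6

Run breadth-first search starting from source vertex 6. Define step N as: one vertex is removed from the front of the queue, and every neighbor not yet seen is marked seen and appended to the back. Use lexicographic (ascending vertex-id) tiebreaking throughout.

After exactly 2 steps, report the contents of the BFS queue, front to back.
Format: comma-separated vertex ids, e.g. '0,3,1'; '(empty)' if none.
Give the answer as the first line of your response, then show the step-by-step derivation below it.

2,3,4,5,1

step 1: dequeue 6; queue=[0,2,3,4,5]; order=6
step 2: dequeue 0; queue=[2,3,4,5,1]; order=6,0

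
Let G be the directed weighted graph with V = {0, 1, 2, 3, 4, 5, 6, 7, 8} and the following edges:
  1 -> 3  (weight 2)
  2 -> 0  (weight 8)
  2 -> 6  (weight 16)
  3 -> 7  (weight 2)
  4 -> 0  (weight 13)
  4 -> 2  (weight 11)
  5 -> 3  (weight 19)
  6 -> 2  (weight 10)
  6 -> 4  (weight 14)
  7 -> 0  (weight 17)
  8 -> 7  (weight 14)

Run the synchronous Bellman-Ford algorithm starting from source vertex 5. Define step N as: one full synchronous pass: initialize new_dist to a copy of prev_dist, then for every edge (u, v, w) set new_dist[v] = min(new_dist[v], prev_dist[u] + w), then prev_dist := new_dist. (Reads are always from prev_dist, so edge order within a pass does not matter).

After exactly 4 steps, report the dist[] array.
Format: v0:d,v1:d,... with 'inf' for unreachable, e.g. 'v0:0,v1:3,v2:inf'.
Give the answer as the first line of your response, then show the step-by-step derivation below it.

v0:38,v1:inf,v2:inf,v3:19,v4:inf,v5:0,v6:inf,v7:21,v8:inf

step 1: dist = v0:inf,v1:inf,v2:inf,v3:19,v4:inf,v5:0,v6:inf,v7:inf,v8:inf
step 2: dist = v0:inf,v1:inf,v2:inf,v3:19,v4:inf,v5:0,v6:inf,v7:21,v8:inf
step 3: dist = v0:38,v1:inf,v2:inf,v3:19,v4:inf,v5:0,v6:inf,v7:21,v8:inf
step 4: dist = v0:38,v1:inf,v2:inf,v3:19,v4:inf,v5:0,v6:inf,v7:21,v8:inf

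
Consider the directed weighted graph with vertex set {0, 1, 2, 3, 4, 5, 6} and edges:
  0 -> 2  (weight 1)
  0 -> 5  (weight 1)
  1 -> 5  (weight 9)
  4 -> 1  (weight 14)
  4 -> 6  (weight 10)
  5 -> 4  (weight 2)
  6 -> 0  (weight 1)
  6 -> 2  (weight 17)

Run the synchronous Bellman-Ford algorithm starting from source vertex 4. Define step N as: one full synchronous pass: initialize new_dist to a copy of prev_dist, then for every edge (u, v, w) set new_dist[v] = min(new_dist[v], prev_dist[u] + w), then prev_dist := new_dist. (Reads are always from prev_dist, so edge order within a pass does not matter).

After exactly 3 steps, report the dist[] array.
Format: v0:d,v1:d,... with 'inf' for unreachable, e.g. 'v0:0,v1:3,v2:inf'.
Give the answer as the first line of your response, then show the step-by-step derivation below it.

v0:11,v1:14,v2:12,v3:inf,v4:0,v5:12,v6:10

step 1: dist = v0:inf,v1:14,v2:inf,v3:inf,v4:0,v5:inf,v6:10
step 2: dist = v0:11,v1:14,v2:27,v3:inf,v4:0,v5:23,v6:10
step 3: dist = v0:11,v1:14,v2:12,v3:inf,v4:0,v5:12,v6:10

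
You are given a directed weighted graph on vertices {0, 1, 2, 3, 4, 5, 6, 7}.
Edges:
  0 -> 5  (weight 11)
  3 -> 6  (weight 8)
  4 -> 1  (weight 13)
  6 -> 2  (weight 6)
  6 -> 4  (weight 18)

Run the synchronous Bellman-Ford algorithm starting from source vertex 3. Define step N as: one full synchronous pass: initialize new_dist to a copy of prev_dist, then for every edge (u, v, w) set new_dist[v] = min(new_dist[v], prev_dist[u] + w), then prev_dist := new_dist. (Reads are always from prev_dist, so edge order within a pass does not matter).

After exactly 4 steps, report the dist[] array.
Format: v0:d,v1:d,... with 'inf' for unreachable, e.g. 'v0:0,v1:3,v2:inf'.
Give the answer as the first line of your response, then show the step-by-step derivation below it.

v0:inf,v1:39,v2:14,v3:0,v4:26,v5:inf,v6:8,v7:inf

step 1: dist = v0:inf,v1:inf,v2:inf,v3:0,v4:inf,v5:inf,v6:8,v7:inf
step 2: dist = v0:inf,v1:inf,v2:14,v3:0,v4:26,v5:inf,v6:8,v7:inf
step 3: dist = v0:inf,v1:39,v2:14,v3:0,v4:26,v5:inf,v6:8,v7:inf
step 4: dist = v0:inf,v1:39,v2:14,v3:0,v4:26,v5:inf,v6:8,v7:inf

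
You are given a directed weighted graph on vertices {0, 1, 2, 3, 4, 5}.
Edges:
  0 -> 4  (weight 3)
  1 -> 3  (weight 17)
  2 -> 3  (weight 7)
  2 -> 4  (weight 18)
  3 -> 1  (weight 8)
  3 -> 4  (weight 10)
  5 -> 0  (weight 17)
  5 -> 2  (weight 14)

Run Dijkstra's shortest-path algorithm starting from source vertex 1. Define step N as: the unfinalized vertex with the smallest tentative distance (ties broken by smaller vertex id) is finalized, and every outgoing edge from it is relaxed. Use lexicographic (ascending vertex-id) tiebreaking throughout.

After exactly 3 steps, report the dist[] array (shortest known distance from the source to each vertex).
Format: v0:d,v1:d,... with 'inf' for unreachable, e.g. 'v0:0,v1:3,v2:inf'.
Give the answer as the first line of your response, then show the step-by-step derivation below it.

v0:inf,v1:0,v2:inf,v3:17,v4:27,v5:inf

step 1: dist = v0:inf,v1:0,v2:inf,v3:17,v4:inf,v5:inf
step 2: dist = v0:inf,v1:0,v2:inf,v3:17,v4:27,v5:inf
step 3: dist = v0:inf,v1:0,v2:inf,v3:17,v4:27,v5:inf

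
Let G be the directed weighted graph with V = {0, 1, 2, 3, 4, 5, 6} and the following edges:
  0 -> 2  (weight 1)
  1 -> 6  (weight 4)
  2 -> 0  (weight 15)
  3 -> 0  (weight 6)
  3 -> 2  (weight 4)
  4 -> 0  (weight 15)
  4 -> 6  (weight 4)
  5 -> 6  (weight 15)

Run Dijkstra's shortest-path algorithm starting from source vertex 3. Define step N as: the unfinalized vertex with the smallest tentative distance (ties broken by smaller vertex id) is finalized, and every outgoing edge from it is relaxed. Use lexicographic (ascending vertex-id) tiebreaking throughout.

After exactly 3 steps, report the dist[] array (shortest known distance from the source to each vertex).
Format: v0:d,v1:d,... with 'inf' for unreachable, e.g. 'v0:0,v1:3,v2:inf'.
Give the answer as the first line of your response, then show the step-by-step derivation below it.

v0:6,v1:inf,v2:4,v3:0,v4:inf,v5:inf,v6:inf

step 1: dist = v0:6,v1:inf,v2:4,v3:0,v4:inf,v5:inf,v6:inf
step 2: dist = v0:6,v1:inf,v2:4,v3:0,v4:inf,v5:inf,v6:inf
step 3: dist = v0:6,v1:inf,v2:4,v3:0,v4:inf,v5:inf,v6:inf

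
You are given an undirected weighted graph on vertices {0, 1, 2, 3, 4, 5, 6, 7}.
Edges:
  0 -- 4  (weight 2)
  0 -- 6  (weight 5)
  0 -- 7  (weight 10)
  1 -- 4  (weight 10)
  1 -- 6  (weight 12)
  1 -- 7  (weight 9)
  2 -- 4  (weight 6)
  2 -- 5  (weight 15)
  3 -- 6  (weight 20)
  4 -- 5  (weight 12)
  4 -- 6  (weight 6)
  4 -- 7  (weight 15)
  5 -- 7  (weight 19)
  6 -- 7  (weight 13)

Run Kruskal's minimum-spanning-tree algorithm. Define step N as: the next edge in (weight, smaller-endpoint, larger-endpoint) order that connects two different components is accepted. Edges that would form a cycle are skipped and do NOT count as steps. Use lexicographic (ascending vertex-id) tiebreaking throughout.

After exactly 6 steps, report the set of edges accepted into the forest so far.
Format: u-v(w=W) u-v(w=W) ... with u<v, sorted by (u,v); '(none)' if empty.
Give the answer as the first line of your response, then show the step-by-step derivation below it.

0-4(w=2) 0-6(w=5) 0-7(w=10) 1-7(w=9) 2-4(w=6) 4-5(w=12)

step 1: add edge 0-4 (w=2); MST = {0-4(w=2)}
step 2: add edge 0-6 (w=5); MST = {0-4(w=2) 0-6(w=5)}
step 3: add edge 2-4 (w=6); MST = {0-4(w=2) 0-6(w=5) 2-4(w=6)}
step 4: add edge 1-7 (w=9); MST = {0-4(w=2) 0-6(w=5) 1-7(w=9) 2-4(w=6)}
step 5: add edge 0-7 (w=10); MST = {0-4(w=2) 0-6(w=5) 0-7(w=10) 1-7(w=9) 2-4(w=6)}
step 6: add edge 4-5 (w=12); MST = {0-4(w=2) 0-6(w=5) 0-7(w=10) 1-7(w=9) 2-4(w=6) 4-5(w=12)}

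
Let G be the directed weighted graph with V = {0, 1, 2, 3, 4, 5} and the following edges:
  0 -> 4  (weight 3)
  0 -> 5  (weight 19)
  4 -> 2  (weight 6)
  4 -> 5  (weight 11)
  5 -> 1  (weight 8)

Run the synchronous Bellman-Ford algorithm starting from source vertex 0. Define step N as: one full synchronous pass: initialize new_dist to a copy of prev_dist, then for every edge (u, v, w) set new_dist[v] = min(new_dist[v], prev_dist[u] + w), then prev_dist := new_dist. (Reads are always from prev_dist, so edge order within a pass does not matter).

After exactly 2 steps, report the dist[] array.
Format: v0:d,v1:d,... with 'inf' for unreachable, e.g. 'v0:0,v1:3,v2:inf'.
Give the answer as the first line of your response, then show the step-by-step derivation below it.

v0:0,v1:27,v2:9,v3:inf,v4:3,v5:14

step 1: dist = v0:0,v1:inf,v2:inf,v3:inf,v4:3,v5:19
step 2: dist = v0:0,v1:27,v2:9,v3:inf,v4:3,v5:14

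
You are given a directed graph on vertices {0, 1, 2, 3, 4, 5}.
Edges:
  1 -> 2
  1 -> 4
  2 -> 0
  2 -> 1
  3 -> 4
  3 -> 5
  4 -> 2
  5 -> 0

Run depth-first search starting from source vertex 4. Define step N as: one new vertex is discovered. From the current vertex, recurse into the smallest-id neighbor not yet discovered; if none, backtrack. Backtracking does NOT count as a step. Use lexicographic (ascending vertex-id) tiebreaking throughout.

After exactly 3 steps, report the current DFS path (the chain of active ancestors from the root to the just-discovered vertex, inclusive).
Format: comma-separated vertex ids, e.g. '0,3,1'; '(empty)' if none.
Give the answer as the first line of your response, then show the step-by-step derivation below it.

4,2,0

step 1: discover 4; path=4; order=4
step 2: discover 2; path=4>2; order=4,2
step 3: discover 0; path=4>2>0; order=4,2,0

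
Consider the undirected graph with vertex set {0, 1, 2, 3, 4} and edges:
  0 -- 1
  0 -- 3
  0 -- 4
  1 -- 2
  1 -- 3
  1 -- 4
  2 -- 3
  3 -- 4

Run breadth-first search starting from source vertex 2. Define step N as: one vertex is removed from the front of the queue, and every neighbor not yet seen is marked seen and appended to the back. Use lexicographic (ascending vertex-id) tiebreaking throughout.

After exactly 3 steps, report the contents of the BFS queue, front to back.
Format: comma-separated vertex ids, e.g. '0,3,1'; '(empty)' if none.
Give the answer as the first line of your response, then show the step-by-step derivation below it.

0,4

step 1: dequeue 2; queue=[1,3]; order=2
step 2: dequeue 1; queue=[3,0,4]; order=2,1
step 3: dequeue 3; queue=[0,4]; order=2,1,3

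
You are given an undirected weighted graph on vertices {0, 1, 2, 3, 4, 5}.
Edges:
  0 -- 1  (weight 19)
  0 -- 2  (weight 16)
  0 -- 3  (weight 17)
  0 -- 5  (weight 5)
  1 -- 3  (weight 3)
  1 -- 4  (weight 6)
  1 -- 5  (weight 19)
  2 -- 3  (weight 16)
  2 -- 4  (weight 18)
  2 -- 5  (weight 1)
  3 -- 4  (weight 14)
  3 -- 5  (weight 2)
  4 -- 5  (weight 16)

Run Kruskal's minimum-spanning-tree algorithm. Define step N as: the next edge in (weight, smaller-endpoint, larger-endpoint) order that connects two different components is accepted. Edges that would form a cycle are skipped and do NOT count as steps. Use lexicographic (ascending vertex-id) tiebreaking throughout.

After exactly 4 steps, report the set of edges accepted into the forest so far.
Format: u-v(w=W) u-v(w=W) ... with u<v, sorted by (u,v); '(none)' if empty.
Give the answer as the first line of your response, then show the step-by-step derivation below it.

0-5(w=5) 1-3(w=3) 2-5(w=1) 3-5(w=2)

step 1: add edge 2-5 (w=1); MST = {2-5(w=1)}
step 2: add edge 3-5 (w=2); MST = {2-5(w=1) 3-5(w=2)}
step 3: add edge 1-3 (w=3); MST = {1-3(w=3) 2-5(w=1) 3-5(w=2)}
step 4: add edge 0-5 (w=5); MST = {0-5(w=5) 1-3(w=3) 2-5(w=1) 3-5(w=2)}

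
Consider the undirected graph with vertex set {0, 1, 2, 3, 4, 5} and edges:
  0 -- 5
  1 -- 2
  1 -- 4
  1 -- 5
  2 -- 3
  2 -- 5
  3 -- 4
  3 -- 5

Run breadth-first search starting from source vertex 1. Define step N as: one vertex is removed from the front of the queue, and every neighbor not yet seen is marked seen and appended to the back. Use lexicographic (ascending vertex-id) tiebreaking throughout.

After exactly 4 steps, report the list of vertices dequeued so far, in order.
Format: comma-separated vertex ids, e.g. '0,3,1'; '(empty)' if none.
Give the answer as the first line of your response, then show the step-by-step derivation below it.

1,2,4,5

step 1: dequeue 1; queue=[2,4,5]; order=1
step 2: dequeue 2; queue=[4,5,3]; order=1,2
step 3: dequeue 4; queue=[5,3]; order=1,2,4
step 4: dequeue 5; queue=[3,0]; order=1,2,4,5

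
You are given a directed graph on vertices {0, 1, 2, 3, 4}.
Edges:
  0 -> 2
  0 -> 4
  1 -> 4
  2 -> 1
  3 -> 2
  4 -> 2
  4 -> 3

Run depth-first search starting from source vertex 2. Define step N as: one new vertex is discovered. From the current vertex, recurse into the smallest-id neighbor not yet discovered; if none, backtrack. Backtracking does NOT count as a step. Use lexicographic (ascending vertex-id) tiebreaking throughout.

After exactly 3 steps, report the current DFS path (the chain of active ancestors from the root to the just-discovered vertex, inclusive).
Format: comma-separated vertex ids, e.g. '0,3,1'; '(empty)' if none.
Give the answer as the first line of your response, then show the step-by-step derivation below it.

2,1,4

step 1: discover 2; path=2; order=2
step 2: discover 1; path=2>1; order=2,1
step 3: discover 4; path=2>1>4; order=2,1,4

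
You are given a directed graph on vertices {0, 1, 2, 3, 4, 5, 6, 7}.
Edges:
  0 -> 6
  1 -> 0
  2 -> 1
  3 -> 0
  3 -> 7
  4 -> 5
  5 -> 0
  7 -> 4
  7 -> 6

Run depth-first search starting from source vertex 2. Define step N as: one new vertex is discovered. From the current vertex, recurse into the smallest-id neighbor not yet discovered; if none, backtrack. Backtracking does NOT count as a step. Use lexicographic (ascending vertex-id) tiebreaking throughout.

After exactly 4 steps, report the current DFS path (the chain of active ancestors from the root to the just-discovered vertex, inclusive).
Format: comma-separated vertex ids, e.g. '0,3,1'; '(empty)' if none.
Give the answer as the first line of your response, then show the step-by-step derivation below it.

2,1,0,6

step 1: discover 2; path=2; order=2
step 2: discover 1; path=2>1; order=2,1
step 3: discover 0; path=2>1>0; order=2,1,0
step 4: discover 6; path=2>1>0>6; order=2,1,0,6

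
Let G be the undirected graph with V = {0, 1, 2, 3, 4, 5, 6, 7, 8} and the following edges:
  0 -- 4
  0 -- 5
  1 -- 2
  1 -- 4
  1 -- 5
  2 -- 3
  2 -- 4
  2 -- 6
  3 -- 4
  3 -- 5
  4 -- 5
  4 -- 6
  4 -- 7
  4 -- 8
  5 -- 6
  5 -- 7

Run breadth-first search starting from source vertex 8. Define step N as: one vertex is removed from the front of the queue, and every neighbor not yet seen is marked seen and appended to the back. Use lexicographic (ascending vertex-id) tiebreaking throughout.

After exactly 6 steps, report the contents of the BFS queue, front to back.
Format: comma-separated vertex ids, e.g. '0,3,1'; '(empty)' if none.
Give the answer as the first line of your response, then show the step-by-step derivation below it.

5,6,7

step 1: dequeue 8; queue=[4]; order=8
step 2: dequeue 4; queue=[0,1,2,3,5,6,7]; order=8,4
step 3: dequeue 0; queue=[1,2,3,5,6,7]; order=8,4,0
step 4: dequeue 1; queue=[2,3,5,6,7]; order=8,4,0,1
step 5: dequeue 2; queue=[3,5,6,7]; order=8,4,0,1,2
step 6: dequeue 3; queue=[5,6,7]; order=8,4,0,1,2,3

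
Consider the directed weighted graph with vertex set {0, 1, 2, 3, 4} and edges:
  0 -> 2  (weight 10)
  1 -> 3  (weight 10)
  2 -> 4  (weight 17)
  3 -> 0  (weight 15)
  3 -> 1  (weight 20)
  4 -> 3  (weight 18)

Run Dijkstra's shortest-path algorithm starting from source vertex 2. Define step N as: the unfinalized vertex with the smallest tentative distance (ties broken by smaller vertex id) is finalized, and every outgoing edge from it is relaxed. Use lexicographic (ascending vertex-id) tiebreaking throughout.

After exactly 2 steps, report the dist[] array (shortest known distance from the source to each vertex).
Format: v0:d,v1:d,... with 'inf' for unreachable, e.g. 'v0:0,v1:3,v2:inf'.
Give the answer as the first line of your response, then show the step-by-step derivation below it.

v0:inf,v1:inf,v2:0,v3:35,v4:17

step 1: dist = v0:inf,v1:inf,v2:0,v3:inf,v4:17
step 2: dist = v0:inf,v1:inf,v2:0,v3:35,v4:17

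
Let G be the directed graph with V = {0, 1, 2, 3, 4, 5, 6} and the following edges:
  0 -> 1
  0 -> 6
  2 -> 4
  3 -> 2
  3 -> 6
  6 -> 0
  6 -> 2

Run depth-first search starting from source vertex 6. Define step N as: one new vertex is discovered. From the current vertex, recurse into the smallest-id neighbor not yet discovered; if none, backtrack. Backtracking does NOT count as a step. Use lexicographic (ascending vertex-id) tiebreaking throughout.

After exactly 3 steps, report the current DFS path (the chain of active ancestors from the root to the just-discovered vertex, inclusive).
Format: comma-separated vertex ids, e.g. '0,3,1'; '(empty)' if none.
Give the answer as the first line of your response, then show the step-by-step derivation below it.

6,0,1

step 1: discover 6; path=6; order=6
step 2: discover 0; path=6>0; order=6,0
step 3: discover 1; path=6>0>1; order=6,0,1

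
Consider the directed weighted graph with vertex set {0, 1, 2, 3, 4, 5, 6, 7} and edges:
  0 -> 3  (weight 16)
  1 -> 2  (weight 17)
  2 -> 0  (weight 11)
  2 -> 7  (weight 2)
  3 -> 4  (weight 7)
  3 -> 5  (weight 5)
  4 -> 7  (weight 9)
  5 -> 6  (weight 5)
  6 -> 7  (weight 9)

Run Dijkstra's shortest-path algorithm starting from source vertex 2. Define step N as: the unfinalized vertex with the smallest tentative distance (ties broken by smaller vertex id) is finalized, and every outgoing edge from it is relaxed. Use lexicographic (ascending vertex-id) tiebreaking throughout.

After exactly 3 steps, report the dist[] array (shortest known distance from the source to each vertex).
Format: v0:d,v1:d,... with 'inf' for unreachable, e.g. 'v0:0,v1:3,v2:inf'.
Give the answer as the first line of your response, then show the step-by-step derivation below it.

v0:11,v1:inf,v2:0,v3:27,v4:inf,v5:inf,v6:inf,v7:2

step 1: dist = v0:11,v1:inf,v2:0,v3:inf,v4:inf,v5:inf,v6:inf,v7:2
step 2: dist = v0:11,v1:inf,v2:0,v3:inf,v4:inf,v5:inf,v6:inf,v7:2
step 3: dist = v0:11,v1:inf,v2:0,v3:27,v4:inf,v5:inf,v6:inf,v7:2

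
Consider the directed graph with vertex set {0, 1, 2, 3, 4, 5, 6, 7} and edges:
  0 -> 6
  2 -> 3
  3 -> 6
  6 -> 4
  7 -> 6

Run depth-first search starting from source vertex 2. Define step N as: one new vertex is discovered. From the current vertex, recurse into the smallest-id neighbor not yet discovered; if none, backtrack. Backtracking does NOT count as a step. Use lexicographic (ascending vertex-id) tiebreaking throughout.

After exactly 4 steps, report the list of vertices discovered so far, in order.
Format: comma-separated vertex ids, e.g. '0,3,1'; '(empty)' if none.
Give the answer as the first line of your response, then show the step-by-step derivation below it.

2,3,6,4

step 1: discover 2; path=2; order=2
step 2: discover 3; path=2>3; order=2,3
step 3: discover 6; path=2>3>6; order=2,3,6
step 4: discover 4; path=2>3>6>4; order=2,3,6,4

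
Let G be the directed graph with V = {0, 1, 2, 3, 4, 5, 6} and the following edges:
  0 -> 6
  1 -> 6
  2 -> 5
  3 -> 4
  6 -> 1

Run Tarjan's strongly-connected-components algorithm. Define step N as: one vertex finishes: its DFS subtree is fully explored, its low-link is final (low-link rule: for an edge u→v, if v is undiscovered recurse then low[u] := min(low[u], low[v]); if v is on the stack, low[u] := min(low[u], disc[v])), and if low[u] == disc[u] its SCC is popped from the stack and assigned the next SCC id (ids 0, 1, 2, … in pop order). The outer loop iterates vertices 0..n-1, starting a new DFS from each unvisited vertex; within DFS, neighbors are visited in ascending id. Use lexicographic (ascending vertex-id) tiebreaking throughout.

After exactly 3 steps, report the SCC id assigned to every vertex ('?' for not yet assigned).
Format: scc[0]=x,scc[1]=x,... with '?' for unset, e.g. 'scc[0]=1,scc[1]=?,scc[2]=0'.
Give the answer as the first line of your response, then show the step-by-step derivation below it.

scc[0]=1,scc[1]=0,scc[2]=?,scc[3]=?,scc[4]=?,scc[5]=?,scc[6]=0

step 1: low=(low[0]=0,low[1]=1,low[2]=?,low[3]=?,low[4]=?,low[5]=?,low[6]=1); scc=(scc[0]=?,scc[1]=?,scc[2]=?,scc[3]=?,scc[4]=?,scc[5]=?,scc[6]=?)
step 2: low=(low[0]=0,low[1]=1,low[2]=?,low[3]=?,low[4]=?,low[5]=?,low[6]=1); scc=(scc[0]=?,scc[1]=0,scc[2]=?,scc[3]=?,scc[4]=?,scc[5]=?,scc[6]=0)
step 3: low=(low[0]=0,low[1]=1,low[2]=?,low[3]=?,low[4]=?,low[5]=?,low[6]=1); scc=(scc[0]=1,scc[1]=0,scc[2]=?,scc[3]=?,scc[4]=?,scc[5]=?,scc[6]=0)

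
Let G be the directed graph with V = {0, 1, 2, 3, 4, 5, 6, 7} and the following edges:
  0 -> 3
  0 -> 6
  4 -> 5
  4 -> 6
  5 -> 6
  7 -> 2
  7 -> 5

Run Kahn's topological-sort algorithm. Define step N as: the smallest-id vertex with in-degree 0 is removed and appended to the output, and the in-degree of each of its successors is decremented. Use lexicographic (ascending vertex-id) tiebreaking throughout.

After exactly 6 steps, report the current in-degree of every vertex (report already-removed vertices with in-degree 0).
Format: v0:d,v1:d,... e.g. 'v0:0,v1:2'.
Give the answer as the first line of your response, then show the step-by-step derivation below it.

v0:0,v1:0,v2:0,v3:0,v4:0,v5:0,v6:1,v7:0

step 1: output 0; order=[0]; indeg=(0,0,1,0,0,2,2,0)
step 2: output 1; order=[0,1]; indeg=(0,0,1,0,0,2,2,0)
step 3: output 3; order=[0,1,3]; indeg=(0,0,1,0,0,2,2,0)
step 4: output 4; order=[0,1,3,4]; indeg=(0,0,1,0,0,1,1,0)
step 5: output 7; order=[0,1,3,4,7]; indeg=(0,0,0,0,0,0,1,0)
step 6: output 2; order=[0,1,3,4,7,2]; indeg=(0,0,0,0,0,0,1,0)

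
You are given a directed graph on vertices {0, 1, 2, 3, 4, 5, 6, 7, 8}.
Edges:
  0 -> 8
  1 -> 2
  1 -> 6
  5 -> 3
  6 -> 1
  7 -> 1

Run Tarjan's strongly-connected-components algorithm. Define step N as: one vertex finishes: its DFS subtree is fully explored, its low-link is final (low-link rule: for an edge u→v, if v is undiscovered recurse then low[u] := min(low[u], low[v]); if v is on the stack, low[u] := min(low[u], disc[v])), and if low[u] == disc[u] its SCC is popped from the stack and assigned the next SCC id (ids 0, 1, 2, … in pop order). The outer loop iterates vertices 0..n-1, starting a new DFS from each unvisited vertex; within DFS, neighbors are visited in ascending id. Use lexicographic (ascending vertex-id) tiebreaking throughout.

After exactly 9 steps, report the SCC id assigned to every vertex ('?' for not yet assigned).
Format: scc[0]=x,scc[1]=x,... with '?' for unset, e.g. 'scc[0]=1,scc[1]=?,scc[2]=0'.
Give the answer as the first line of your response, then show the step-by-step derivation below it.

scc[0]=1,scc[1]=3,scc[2]=2,scc[3]=4,scc[4]=5,scc[5]=6,scc[6]=3,scc[7]=7,scc[8]=0

step 1: low=(low[0]=0,low[1]=?,low[2]=?,low[3]=?,low[4]=?,low[5]=?,low[6]=?,low[7]=?,low[8]=1); scc=(scc[0]=?,scc[1]=?,scc[2]=?,scc[3]=?,scc[4]=?,scc[5]=?,scc[6]=?,scc[7]=?,scc[8]=0)
step 2: low=(low[0]=0,low[1]=?,low[2]=?,low[3]=?,low[4]=?,low[5]=?,low[6]=?,low[7]=?,low[8]=1); scc=(scc[0]=1,scc[1]=?,scc[2]=?,scc[3]=?,scc[4]=?,scc[5]=?,scc[6]=?,scc[7]=?,scc[8]=0)
step 3: low=(low[0]=0,low[1]=2,low[2]=3,low[3]=?,low[4]=?,low[5]=?,low[6]=?,low[7]=?,low[8]=1); scc=(scc[0]=1,scc[1]=?,scc[2]=2,scc[3]=?,scc[4]=?,scc[5]=?,scc[6]=?,scc[7]=?,scc[8]=0)
step 4: low=(low[0]=0,low[1]=2,low[2]=3,low[3]=?,low[4]=?,low[5]=?,low[6]=2,low[7]=?,low[8]=1); scc=(scc[0]=1,scc[1]=?,scc[2]=2,scc[3]=?,scc[4]=?,scc[5]=?,scc[6]=?,scc[7]=?,scc[8]=0)
step 5: low=(low[0]=0,low[1]=2,low[2]=3,low[3]=?,low[4]=?,low[5]=?,low[6]=2,low[7]=?,low[8]=1); scc=(scc[0]=1,scc[1]=3,scc[2]=2,scc[3]=?,scc[4]=?,scc[5]=?,scc[6]=3,scc[7]=?,scc[8]=0)
step 6: low=(low[0]=0,low[1]=2,low[2]=3,low[3]=5,low[4]=?,low[5]=?,low[6]=2,low[7]=?,low[8]=1); scc=(scc[0]=1,scc[1]=3,scc[2]=2,scc[3]=4,scc[4]=?,scc[5]=?,scc[6]=3,scc[7]=?,scc[8]=0)
step 7: low=(low[0]=0,low[1]=2,low[2]=3,low[3]=5,low[4]=6,low[5]=?,low[6]=2,low[7]=?,low[8]=1); scc=(scc[0]=1,scc[1]=3,scc[2]=2,scc[3]=4,scc[4]=5,scc[5]=?,scc[6]=3,scc[7]=?,scc[8]=0)
step 8: low=(low[0]=0,low[1]=2,low[2]=3,low[3]=5,low[4]=6,low[5]=7,low[6]=2,low[7]=?,low[8]=1); scc=(scc[0]=1,scc[1]=3,scc[2]=2,scc[3]=4,scc[4]=5,scc[5]=6,scc[6]=3,scc[7]=?,scc[8]=0)
step 9: low=(low[0]=0,low[1]=2,low[2]=3,low[3]=5,low[4]=6,low[5]=7,low[6]=2,low[7]=8,low[8]=1); scc=(scc[0]=1,scc[1]=3,scc[2]=2,scc[3]=4,scc[4]=5,scc[5]=6,scc[6]=3,scc[7]=7,scc[8]=0)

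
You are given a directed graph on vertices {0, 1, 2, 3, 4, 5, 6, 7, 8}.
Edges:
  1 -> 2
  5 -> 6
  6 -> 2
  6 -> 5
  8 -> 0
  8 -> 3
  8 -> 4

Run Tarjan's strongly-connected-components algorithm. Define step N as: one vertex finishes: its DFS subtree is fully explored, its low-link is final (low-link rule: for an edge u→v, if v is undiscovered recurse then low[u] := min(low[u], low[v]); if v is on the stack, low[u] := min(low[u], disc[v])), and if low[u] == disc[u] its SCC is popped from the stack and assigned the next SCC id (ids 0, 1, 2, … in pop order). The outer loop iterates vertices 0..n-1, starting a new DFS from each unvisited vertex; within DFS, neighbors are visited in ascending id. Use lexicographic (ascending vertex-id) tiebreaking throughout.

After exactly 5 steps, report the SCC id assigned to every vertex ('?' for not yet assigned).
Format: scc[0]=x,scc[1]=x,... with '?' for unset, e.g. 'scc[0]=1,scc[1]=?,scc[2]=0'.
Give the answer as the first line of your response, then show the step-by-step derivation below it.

scc[0]=0,scc[1]=2,scc[2]=1,scc[3]=3,scc[4]=4,scc[5]=?,scc[6]=?,scc[7]=?,scc[8]=?

step 1: low=(low[0]=0,low[1]=?,low[2]=?,low[3]=?,low[4]=?,low[5]=?,low[6]=?,low[7]=?,low[8]=?); scc=(scc[0]=0,scc[1]=?,scc[2]=?,scc[3]=?,scc[4]=?,scc[5]=?,scc[6]=?,scc[7]=?,scc[8]=?)
step 2: low=(low[0]=0,low[1]=1,low[2]=2,low[3]=?,low[4]=?,low[5]=?,low[6]=?,low[7]=?,low[8]=?); scc=(scc[0]=0,scc[1]=?,scc[2]=1,scc[3]=?,scc[4]=?,scc[5]=?,scc[6]=?,scc[7]=?,scc[8]=?)
step 3: low=(low[0]=0,low[1]=1,low[2]=2,low[3]=?,low[4]=?,low[5]=?,low[6]=?,low[7]=?,low[8]=?); scc=(scc[0]=0,scc[1]=2,scc[2]=1,scc[3]=?,scc[4]=?,scc[5]=?,scc[6]=?,scc[7]=?,scc[8]=?)
step 4: low=(low[0]=0,low[1]=1,low[2]=2,low[3]=3,low[4]=?,low[5]=?,low[6]=?,low[7]=?,low[8]=?); scc=(scc[0]=0,scc[1]=2,scc[2]=1,scc[3]=3,scc[4]=?,scc[5]=?,scc[6]=?,scc[7]=?,scc[8]=?)
step 5: low=(low[0]=0,low[1]=1,low[2]=2,low[3]=3,low[4]=4,low[5]=?,low[6]=?,low[7]=?,low[8]=?); scc=(scc[0]=0,scc[1]=2,scc[2]=1,scc[3]=3,scc[4]=4,scc[5]=?,scc[6]=?,scc[7]=?,scc[8]=?)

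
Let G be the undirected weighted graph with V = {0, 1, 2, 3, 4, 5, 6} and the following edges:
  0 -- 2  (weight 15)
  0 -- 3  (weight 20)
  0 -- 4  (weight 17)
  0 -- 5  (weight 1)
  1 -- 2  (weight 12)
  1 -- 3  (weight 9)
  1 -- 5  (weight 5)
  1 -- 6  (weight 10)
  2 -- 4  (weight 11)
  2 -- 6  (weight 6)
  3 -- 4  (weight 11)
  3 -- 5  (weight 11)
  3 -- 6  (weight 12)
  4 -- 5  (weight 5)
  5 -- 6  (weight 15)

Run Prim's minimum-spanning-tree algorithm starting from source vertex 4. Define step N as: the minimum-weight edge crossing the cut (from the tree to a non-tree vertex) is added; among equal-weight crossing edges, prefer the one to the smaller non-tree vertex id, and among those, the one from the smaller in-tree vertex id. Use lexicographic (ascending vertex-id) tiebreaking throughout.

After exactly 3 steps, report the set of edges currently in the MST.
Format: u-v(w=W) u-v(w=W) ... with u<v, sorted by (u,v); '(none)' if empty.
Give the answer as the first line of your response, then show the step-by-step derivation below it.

0-5(w=1) 1-5(w=5) 4-5(w=5)

step 1: add edge 4-5 (w=5); MST = {4-5(w=5)}
step 2: add edge 0-5 (w=1); MST = {0-5(w=1) 4-5(w=5)}
step 3: add edge 1-5 (w=5); MST = {0-5(w=1) 1-5(w=5) 4-5(w=5)}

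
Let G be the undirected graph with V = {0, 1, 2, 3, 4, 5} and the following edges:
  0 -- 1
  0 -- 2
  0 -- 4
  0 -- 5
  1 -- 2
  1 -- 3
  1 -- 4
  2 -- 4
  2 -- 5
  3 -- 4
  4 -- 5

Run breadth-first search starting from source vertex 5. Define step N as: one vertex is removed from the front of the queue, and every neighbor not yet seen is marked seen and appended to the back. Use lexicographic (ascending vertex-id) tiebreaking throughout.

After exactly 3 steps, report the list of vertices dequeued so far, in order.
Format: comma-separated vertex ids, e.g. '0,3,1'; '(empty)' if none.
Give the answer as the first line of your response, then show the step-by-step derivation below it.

5,0,2

step 1: dequeue 5; queue=[0,2,4]; order=5
step 2: dequeue 0; queue=[2,4,1]; order=5,0
step 3: dequeue 2; queue=[4,1]; order=5,0,2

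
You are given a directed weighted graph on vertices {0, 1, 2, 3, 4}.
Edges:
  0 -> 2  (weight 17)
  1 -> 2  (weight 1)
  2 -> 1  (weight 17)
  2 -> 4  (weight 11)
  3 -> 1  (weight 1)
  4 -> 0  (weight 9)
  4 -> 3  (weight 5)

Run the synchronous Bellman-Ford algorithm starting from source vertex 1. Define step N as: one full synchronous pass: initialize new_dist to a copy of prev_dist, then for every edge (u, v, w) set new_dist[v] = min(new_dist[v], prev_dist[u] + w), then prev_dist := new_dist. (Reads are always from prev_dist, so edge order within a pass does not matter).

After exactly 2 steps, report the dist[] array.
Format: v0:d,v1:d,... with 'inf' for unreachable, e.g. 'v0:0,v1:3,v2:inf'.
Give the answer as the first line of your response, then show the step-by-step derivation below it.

v0:inf,v1:0,v2:1,v3:inf,v4:12

step 1: dist = v0:inf,v1:0,v2:1,v3:inf,v4:inf
step 2: dist = v0:inf,v1:0,v2:1,v3:inf,v4:12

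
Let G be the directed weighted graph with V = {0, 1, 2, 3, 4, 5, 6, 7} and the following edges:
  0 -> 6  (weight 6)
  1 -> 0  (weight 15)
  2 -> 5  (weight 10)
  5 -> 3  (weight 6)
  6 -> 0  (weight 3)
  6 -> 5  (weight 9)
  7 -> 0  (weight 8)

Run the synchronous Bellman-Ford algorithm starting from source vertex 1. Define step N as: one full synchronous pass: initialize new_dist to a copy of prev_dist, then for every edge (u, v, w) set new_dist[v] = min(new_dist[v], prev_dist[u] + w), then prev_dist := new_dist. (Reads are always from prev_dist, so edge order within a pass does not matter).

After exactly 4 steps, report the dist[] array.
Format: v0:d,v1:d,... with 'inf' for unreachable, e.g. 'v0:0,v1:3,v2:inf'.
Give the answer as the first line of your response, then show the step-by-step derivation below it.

v0:15,v1:0,v2:inf,v3:36,v4:inf,v5:30,v6:21,v7:inf

step 1: dist = v0:15,v1:0,v2:inf,v3:inf,v4:inf,v5:inf,v6:inf,v7:inf
step 2: dist = v0:15,v1:0,v2:inf,v3:inf,v4:inf,v5:inf,v6:21,v7:inf
step 3: dist = v0:15,v1:0,v2:inf,v3:inf,v4:inf,v5:30,v6:21,v7:inf
step 4: dist = v0:15,v1:0,v2:inf,v3:36,v4:inf,v5:30,v6:21,v7:inf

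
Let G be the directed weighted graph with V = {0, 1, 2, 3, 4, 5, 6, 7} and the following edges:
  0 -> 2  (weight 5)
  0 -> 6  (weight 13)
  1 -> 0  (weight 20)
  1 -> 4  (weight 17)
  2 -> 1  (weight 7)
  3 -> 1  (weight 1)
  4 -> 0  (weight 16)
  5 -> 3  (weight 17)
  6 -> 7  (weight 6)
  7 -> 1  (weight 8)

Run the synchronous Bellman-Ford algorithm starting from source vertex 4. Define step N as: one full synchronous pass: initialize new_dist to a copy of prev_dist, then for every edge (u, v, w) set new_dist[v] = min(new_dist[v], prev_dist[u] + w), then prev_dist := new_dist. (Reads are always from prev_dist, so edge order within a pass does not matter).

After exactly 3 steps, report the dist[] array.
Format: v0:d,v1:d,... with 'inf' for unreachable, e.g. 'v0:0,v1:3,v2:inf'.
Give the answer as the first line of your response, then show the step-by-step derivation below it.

v0:16,v1:28,v2:21,v3:inf,v4:0,v5:inf,v6:29,v7:35

step 1: dist = v0:16,v1:inf,v2:inf,v3:inf,v4:0,v5:inf,v6:inf,v7:inf
step 2: dist = v0:16,v1:inf,v2:21,v3:inf,v4:0,v5:inf,v6:29,v7:inf
step 3: dist = v0:16,v1:28,v2:21,v3:inf,v4:0,v5:inf,v6:29,v7:35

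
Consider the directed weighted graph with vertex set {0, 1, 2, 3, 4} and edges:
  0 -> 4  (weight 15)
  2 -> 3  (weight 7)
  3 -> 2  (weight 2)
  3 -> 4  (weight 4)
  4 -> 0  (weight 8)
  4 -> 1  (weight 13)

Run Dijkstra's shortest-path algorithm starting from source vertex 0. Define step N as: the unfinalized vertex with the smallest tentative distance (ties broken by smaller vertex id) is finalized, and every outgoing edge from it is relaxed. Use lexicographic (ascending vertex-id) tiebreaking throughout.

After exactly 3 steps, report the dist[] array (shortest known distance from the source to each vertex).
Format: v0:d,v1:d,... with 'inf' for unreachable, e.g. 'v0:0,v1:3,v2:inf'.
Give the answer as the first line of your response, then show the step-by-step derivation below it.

v0:0,v1:28,v2:inf,v3:inf,v4:15

step 1: dist = v0:0,v1:inf,v2:inf,v3:inf,v4:15
step 2: dist = v0:0,v1:28,v2:inf,v3:inf,v4:15
step 3: dist = v0:0,v1:28,v2:inf,v3:inf,v4:15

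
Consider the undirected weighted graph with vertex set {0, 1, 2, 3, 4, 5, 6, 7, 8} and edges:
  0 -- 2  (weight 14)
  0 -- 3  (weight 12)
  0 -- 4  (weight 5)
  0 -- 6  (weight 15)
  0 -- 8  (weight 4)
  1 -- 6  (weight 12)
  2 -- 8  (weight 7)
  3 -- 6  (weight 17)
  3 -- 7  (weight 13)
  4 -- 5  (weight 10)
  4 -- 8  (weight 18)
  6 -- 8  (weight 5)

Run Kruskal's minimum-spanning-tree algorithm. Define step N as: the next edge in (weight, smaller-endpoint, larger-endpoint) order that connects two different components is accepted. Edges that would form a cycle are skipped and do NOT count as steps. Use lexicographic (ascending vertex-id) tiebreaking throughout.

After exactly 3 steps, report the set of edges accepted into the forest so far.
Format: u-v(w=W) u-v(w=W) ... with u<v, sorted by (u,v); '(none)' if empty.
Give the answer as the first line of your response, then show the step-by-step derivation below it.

0-4(w=5) 0-8(w=4) 6-8(w=5)

step 1: add edge 0-8 (w=4); MST = {0-8(w=4)}
step 2: add edge 0-4 (w=5); MST = {0-4(w=5) 0-8(w=4)}
step 3: add edge 6-8 (w=5); MST = {0-4(w=5) 0-8(w=4) 6-8(w=5)}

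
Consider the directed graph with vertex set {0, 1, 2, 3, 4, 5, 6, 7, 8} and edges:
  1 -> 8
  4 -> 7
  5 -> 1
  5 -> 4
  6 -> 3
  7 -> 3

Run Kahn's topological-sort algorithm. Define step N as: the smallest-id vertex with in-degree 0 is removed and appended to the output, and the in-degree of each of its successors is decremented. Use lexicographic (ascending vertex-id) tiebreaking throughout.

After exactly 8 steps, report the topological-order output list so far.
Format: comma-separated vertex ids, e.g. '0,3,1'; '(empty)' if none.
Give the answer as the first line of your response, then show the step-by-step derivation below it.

0,2,5,1,4,6,7,3

step 1: output 0; order=[0]; indeg=(0,1,0,2,1,0,0,1,1)
step 2: output 2; order=[0,2]; indeg=(0,1,0,2,1,0,0,1,1)
step 3: output 5; order=[0,2,5]; indeg=(0,0,0,2,0,0,0,1,1)
step 4: output 1; order=[0,2,5,1]; indeg=(0,0,0,2,0,0,0,1,0)
step 5: output 4; order=[0,2,5,1,4]; indeg=(0,0,0,2,0,0,0,0,0)
step 6: output 6; order=[0,2,5,1,4,6]; indeg=(0,0,0,1,0,0,0,0,0)
step 7: output 7; order=[0,2,5,1,4,6,7]; indeg=(0,0,0,0,0,0,0,0,0)
step 8: output 3; order=[0,2,5,1,4,6,7,3]; indeg=(0,0,0,0,0,0,0,0,0)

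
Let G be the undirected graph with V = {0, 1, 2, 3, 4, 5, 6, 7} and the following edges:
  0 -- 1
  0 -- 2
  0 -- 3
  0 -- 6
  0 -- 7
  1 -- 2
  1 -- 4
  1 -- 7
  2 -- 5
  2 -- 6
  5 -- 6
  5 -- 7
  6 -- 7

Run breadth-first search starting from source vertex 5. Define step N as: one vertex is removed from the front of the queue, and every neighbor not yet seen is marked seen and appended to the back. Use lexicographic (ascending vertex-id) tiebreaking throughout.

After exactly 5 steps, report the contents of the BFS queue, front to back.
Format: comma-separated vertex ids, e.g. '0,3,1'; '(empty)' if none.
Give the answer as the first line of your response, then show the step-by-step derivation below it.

1,3

step 1: dequeue 5; queue=[2,6,7]; order=5
step 2: dequeue 2; queue=[6,7,0,1]; order=5,2
step 3: dequeue 6; queue=[7,0,1]; order=5,2,6
step 4: dequeue 7; queue=[0,1]; order=5,2,6,7
step 5: dequeue 0; queue=[1,3]; order=5,2,6,7,0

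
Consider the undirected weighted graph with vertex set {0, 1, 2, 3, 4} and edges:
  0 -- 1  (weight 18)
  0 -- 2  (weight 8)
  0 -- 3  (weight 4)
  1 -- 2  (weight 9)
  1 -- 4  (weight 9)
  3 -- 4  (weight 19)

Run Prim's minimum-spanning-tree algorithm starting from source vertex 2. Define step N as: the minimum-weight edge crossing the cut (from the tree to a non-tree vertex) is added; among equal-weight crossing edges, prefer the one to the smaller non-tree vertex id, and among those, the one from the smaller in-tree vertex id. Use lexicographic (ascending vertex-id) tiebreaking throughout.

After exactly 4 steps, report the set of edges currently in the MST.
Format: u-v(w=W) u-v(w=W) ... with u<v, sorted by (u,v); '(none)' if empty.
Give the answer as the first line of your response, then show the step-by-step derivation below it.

0-2(w=8) 0-3(w=4) 1-2(w=9) 1-4(w=9)

step 1: add edge 0-2 (w=8); MST = {0-2(w=8)}
step 2: add edge 0-3 (w=4); MST = {0-2(w=8) 0-3(w=4)}
step 3: add edge 1-2 (w=9); MST = {0-2(w=8) 0-3(w=4) 1-2(w=9)}
step 4: add edge 1-4 (w=9); MST = {0-2(w=8) 0-3(w=4) 1-2(w=9) 1-4(w=9)}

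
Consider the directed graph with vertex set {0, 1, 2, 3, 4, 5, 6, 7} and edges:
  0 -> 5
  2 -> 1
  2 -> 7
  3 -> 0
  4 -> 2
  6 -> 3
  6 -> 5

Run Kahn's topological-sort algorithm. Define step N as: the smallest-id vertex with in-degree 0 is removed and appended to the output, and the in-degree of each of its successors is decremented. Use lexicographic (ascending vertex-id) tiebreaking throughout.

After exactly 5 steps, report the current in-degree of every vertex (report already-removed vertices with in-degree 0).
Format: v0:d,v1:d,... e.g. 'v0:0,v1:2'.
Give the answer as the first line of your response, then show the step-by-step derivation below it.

v0:0,v1:0,v2:0,v3:0,v4:0,v5:1,v6:0,v7:0

step 1: output 4; order=[4]; indeg=(1,1,0,1,0,2,0,1)
step 2: output 2; order=[4,2]; indeg=(1,0,0,1,0,2,0,0)
step 3: output 1; order=[4,2,1]; indeg=(1,0,0,1,0,2,0,0)
step 4: output 6; order=[4,2,1,6]; indeg=(1,0,0,0,0,1,0,0)
step 5: output 3; order=[4,2,1,6,3]; indeg=(0,0,0,0,0,1,0,0)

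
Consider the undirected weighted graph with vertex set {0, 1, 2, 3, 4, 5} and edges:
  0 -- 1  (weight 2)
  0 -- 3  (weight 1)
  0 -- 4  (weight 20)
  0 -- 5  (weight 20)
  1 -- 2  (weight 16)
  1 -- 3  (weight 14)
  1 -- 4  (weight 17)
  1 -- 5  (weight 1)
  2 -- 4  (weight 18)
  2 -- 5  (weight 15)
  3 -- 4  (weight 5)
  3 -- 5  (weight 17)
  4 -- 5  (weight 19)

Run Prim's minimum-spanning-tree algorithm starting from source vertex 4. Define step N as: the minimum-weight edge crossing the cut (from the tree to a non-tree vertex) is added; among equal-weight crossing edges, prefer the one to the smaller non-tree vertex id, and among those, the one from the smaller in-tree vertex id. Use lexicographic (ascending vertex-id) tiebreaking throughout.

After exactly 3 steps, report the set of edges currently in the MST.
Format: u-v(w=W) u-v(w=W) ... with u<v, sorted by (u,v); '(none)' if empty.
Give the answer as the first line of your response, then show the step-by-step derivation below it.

0-1(w=2) 0-3(w=1) 3-4(w=5)

step 1: add edge 3-4 (w=5); MST = {3-4(w=5)}
step 2: add edge 0-3 (w=1); MST = {0-3(w=1) 3-4(w=5)}
step 3: add edge 0-1 (w=2); MST = {0-1(w=2) 0-3(w=1) 3-4(w=5)}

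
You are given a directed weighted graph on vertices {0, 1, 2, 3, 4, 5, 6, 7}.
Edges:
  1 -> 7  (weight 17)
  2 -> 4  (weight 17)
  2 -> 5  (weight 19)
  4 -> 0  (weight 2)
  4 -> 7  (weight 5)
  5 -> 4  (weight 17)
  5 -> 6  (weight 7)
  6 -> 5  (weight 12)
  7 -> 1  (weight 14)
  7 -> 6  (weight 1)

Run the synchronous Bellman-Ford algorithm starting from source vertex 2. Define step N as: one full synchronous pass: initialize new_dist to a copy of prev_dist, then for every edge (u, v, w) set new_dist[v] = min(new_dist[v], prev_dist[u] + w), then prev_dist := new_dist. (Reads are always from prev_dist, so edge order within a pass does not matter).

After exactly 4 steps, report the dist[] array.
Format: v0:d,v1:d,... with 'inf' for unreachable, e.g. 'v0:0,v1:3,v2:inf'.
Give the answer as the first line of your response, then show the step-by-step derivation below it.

v0:19,v1:36,v2:0,v3:inf,v4:17,v5:19,v6:23,v7:22

step 1: dist = v0:inf,v1:inf,v2:0,v3:inf,v4:17,v5:19,v6:inf,v7:inf
step 2: dist = v0:19,v1:inf,v2:0,v3:inf,v4:17,v5:19,v6:26,v7:22
step 3: dist = v0:19,v1:36,v2:0,v3:inf,v4:17,v5:19,v6:23,v7:22
step 4: dist = v0:19,v1:36,v2:0,v3:inf,v4:17,v5:19,v6:23,v7:22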